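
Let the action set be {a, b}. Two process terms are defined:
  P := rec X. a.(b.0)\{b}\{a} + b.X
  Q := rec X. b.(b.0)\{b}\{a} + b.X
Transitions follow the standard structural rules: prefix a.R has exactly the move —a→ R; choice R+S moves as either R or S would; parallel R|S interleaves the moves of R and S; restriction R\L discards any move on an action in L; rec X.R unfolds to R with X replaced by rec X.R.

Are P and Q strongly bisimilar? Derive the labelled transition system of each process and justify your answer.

not bisimilar

LTS(P): 2 reachable states
  m0 = rec X. a.(b.0)\{b}\{a} + b.X has moves --a--▸ m1, --b--▸ m0
  m1 = (b.0)\{b}\{a} has moves stopped
LTS(Q): 2 reachable states
  n0 = rec X. b.(b.0)\{b}\{a} + b.X has moves --b--▸ n0, --b--▸ n1
  n1 = (b.0)\{b}\{a} has moves stopped
Bisimilarity quotient blocks:
  B0 = {m0}
  B1 = {m1, n1}
  B2 = {n0}
m0 ∈ B0, n0 ∈ B2 → different blocks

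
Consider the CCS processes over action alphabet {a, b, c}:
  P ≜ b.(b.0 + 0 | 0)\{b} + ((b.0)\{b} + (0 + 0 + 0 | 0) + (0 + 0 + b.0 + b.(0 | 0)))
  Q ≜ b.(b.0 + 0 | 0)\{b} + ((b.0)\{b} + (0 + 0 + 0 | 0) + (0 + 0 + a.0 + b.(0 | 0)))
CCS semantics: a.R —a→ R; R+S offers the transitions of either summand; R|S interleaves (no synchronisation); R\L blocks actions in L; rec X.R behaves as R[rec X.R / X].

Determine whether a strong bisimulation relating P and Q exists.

not bisimilar

Reachable graph of P (4 states):
  s0 = b.(b.0 + 0 | 0)\{b} + ((b.0)\{b} + (0 + 0 + 0 | 0) + (0 + 0 + b.0 + b.(0 | 0))) → --b--▸ s1, --b--▸ s2, --b--▸ s3
  s1 = (b.0 + 0 | 0)\{b} → ∅
  s2 = 0 → ∅
  s3 = 0 | 0 → ∅
Reachable graph of Q (4 states):
  t0 = b.(b.0 + 0 | 0)\{b} + ((b.0)\{b} + (0 + 0 + 0 | 0) + (0 + 0 + a.0 + b.(0 | 0))) → --a--▸ t1, --b--▸ t2, --b--▸ t3
  t1 = 0 → ∅
  t2 = (b.0 + 0 | 0)\{b} → ∅
  t3 = 0 | 0 → ∅
Bisimilarity quotient blocks:
  B0 = {s0}
  B1 = {s1, s2, s3, t1, t2, t3}
  B2 = {t0}
s0 ∈ B0, t0 ∈ B2 → different blocks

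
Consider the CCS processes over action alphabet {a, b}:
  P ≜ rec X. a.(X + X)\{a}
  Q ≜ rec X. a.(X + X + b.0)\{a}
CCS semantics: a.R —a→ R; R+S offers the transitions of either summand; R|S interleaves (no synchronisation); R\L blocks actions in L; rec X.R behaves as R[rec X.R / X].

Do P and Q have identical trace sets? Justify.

traces(P) ≠ traces(Q) — witness ⟨ab⟩

P's transition system — 2 states:
  m0 = rec X. a.(X + X)\{a} has moves =a=> m1
  m1 = ((rec X. a.(X + X)\{a}) + (rec X. a.(X + X)\{a}))\{a} has moves (no moves)
Q's transition system — 3 states:
  n0 = rec X. a.(X + X + b.0)\{a} has moves =a=> n1
  n1 = ((rec X. a.(X + X + b.0)\{a}) + (rec X. a.(X + X + b.0)\{a}) + b.0)\{a} has moves =b=> n2
  n2 = 0\{a} has moves (no moves)
Executing ab from Q (initial set {n0}):
  step 1 (a): {n1}
  step 2 (b): {n2}
  Q completes σ.
Executing ab from P (initial set {m0}):
  step 1 (a): {m1}
  step 2 (b): no successor for P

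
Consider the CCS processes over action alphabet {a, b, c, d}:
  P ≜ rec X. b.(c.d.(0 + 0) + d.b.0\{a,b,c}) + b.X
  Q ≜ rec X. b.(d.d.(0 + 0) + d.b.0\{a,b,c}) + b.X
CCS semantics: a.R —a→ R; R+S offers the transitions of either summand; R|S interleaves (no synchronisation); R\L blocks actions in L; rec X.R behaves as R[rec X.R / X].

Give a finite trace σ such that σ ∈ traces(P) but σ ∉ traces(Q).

bc

LTS(P): 6 reachable states
  s0 = rec X. b.(c.d.(0 + 0) + d.b.0\{a,b,c}) + b.X has moves --b--▸ s0, --b--▸ s1
  s1 = c.d.(0 + 0) + d.b.0\{a,b,c} has moves --c--▸ s2, --d--▸ s3
  s2 = d.(0 + 0) has moves --d--▸ s4
  s3 = b.0\{a,b,c} has moves --b--▸ s5
  s4 = 0 + 0 has moves (no moves)
  s5 = 0\{a,b,c} has moves (no moves)
LTS(Q): 6 reachable states
  t0 = rec X. b.(d.d.(0 + 0) + d.b.0\{a,b,c}) + b.X has moves --b--▸ t0, --b--▸ t1
  t1 = d.d.(0 + 0) + d.b.0\{a,b,c} has moves --d--▸ t2, --d--▸ t3
  t2 = b.0\{a,b,c} has moves --b--▸ t4
  t3 = d.(0 + 0) has moves --d--▸ t5
  t4 = 0\{a,b,c} has moves (no moves)
  t5 = 0 + 0 has moves (no moves)
Trace ⟨bc⟩ through P, begin at {s0}:
  [1] b ⇒ {s0, s1}
  [2] c ⇒ {s2}
  — P admits the full trace.
Trace ⟨bc⟩ through Q, begin at {t0}:
  [1] b ⇒ {t0, t1}
  [2] c ⇒ no successor for Q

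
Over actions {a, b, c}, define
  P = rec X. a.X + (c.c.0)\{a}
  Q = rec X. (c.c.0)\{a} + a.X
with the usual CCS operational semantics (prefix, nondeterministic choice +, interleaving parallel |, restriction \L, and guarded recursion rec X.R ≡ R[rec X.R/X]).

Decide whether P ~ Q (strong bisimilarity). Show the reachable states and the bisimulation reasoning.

Reachable graph of P (3 states):
  s0 = rec X. a.X + (c.c.0)\{a} | =a=> s0, =c=> s1
  s1 = (c.0)\{a} | =c=> s2
  s2 = 0\{a} | stopped
Reachable graph of Q (3 states):
  t0 = rec X. (c.c.0)\{a} + a.X | =a=> t0, =c=> t1
  t1 = (c.0)\{a} | =c=> t2
  t2 = 0\{a} | stopped
Coarsest stable partition (strong bisimilarity classes):
  B0 = {s0, t0}
  B1 = {s1, t1}
  B2 = {s2, t2}
s0 ∈ B0, t0 ∈ B0 → same block

YES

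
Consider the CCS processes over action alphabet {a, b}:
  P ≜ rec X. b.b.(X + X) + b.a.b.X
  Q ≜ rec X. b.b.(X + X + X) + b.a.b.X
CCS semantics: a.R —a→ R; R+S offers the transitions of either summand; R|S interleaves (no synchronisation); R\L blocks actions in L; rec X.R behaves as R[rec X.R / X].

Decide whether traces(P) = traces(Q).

Reachable graph of P (5 states):
  u0 = rec X. b.b.(X + X) + b.a.b.X | =b=> u1, =b=> u2
  u1 = a.b.(rec X. b.b.(X + X) + b.a.b.X) | =a=> u3
  u2 = b.((rec X. b.b.(X + X) + b.a.b.X) + (rec X. b.b.(X + X) + b.a.b.X)) | =b=> u4
  u3 = b.(rec X. b.b.(X + X) + b.a.b.X) | =b=> u0
  u4 = (rec X. b.b.(X + X) + b.a.b.X) + (rec X. b.b.(X + X) + b.a.b.X) | =b=> u1, =b=> u2
Reachable graph of Q (5 states):
  v0 = rec X. b.b.(X + X + X) + b.a.b.X | =b=> v1, =b=> v2
  v1 = a.b.(rec X. b.b.(X + X + X) + b.a.b.X) | =a=> v3
  v2 = b.((rec X. b.b.(X + X + X) + b.a.b.X) + (rec X. b.b.(X + X + X) + b.a.b.X) + (rec X. b.b.(X + X + X) + b.a.b.X)) | =b=> v4
  v3 = b.(rec X. b.b.(X + X + X) + b.a.b.X) | =b=> v0
  v4 = (rec X. b.b.(X + X + X) + b.a.b.X) + (rec X. b.b.(X + X + X) + b.a.b.X) + (rec X. b.b.(X + X + X) + b.a.b.X) | =b=> v1, =b=> v2
Bisimilarity quotient blocks:
  B0 = {u0, u4, v0, v4}
  B1 = {u1, v1}
  B2 = {u2, u3, v2, v3}
u0 ∈ B0, v0 ∈ B0 → same block
Bisimilar ⇒ trace-equivalent.

traces(P) = traces(Q)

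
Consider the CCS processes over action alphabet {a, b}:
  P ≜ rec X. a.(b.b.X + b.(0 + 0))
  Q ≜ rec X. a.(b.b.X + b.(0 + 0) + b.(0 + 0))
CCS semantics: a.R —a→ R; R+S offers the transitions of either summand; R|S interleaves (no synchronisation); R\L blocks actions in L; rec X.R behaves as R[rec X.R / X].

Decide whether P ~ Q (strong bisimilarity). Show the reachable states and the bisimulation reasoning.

Reachable graph of P (4 states):
  u0 = rec X. a.(b.b.X + b.(0 + 0)) has moves ··a··> u1
  u1 = b.b.(rec X. a.(b.b.X + b.(0 + 0))) + b.(0 + 0) has moves ··b··> u2, ··b··> u3
  u2 = 0 + 0 has moves ∅
  u3 = b.(rec X. a.(b.b.X + b.(0 + 0))) has moves ··b··> u0
Reachable graph of Q (4 states):
  v0 = rec X. a.(b.b.X + b.(0 + 0) + b.(0 + 0)) has moves ··a··> v1
  v1 = b.b.(rec X. a.(b.b.X + b.(0 + 0) + b.(0 + 0))) + b.(0 + 0) + b.(0 + 0) has moves ··b··> v2, ··b··> v3
  v2 = 0 + 0 has moves ∅
  v3 = b.(rec X. a.(b.b.X + b.(0 + 0) + b.(0 + 0))) has moves ··b··> v0
Bisimilarity quotient blocks:
  B0 = {u0, v0}
  B1 = {u1, v1}
  B2 = {u2, v2}
  B3 = {u3, v3}
u0 ∈ B0, v0 ∈ B0 → same block

YES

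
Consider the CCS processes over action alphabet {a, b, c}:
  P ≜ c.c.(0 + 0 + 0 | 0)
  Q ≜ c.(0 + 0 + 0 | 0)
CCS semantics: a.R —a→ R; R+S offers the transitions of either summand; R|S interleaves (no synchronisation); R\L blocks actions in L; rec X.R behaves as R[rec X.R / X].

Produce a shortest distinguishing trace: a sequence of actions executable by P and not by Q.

LTS(P): 3 reachable states
  u0 = c.c.(0 + 0 + 0 | 0) → --c--▸ u1
  u1 = c.(0 + 0 + 0 | 0) → --c--▸ u2
  u2 = 0 + 0 + 0 | 0 → stopped
LTS(Q): 2 reachable states
  v0 = c.(0 + 0 + 0 | 0) → --c--▸ v1
  v1 = 0 + 0 + 0 | 0 → stopped
Executing cc from P (initial set {u0}):
  after c @ step 1: {u1}
  after c @ step 2: {u2}
  P completes σ.
Executing cc from Q (initial set {v0}):
  after c @ step 1: {v1}
  after c @ step 2: ∅ (Q stuck)

cc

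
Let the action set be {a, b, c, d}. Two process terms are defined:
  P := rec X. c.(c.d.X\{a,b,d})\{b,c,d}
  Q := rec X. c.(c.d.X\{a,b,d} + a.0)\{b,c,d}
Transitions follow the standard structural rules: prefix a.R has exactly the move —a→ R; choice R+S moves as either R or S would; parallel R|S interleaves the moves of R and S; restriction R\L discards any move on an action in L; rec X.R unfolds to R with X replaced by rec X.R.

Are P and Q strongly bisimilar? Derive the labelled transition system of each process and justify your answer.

not bisimilar

LTS(P): 2 reachable states
  p0 = rec X. c.(c.d.X\{a,b,d})\{b,c,d} :: --c--▸ p1
  p1 = (c.d.(rec X. c.(c.d.X\{a,b,d})\{b,c,d})\{a,b,d})\{b,c,d} :: ·
LTS(Q): 3 reachable states
  q0 = rec X. c.(c.d.X\{a,b,d} + a.0)\{b,c,d} :: --c--▸ q1
  q1 = (c.d.(rec X. c.(c.d.X\{a,b,d} + a.0)\{b,c,d})\{a,b,d} + a.0)\{b,c,d} :: --a--▸ q2
  q2 = 0\{b,c,d} :: ·
Bisimilarity quotient blocks:
  B0 = {p0}
  B1 = {p1, q2}
  B2 = {q0}
  B3 = {q1}
p0 ∈ B0, q0 ∈ B2 → different blocks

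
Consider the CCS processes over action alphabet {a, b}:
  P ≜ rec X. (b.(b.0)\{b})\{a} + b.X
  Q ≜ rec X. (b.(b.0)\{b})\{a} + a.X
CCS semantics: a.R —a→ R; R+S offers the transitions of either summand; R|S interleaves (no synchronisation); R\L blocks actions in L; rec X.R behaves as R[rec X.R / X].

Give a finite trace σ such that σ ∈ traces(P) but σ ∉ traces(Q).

bb

P's transition system — 2 states:
  u0 = rec X. (b.(b.0)\{b})\{a} + b.X | =b=> u0, =b=> u1
  u1 = (b.0)\{b}\{a} | (no moves)
Q's transition system — 2 states:
  v0 = rec X. (b.(b.0)\{b})\{a} + a.X | =a=> v0, =b=> v1
  v1 = (b.0)\{b}\{a} | (no moves)
Trace ⟨bb⟩ through P, begin at {u0}:
  [1] b ⇒ {u0, u1}
  [2] b ⇒ {u0, u1}
  ✓ P
Trace ⟨bb⟩ through Q, begin at {v0}:
  [1] b ⇒ {v1}
  [2] b ⇒ ∅ (Q stuck)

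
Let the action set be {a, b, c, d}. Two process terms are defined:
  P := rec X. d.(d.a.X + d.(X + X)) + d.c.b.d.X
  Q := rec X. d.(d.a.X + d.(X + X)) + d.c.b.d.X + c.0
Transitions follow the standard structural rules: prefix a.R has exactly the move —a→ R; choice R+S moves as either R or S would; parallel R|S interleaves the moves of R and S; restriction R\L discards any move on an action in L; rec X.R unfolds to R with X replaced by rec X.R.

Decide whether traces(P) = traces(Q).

Reachable graph of P (7 states):
  u0 = rec X. d.(d.a.X + d.(X + X)) + d.c.b.d.X :: --d--▸ u1, --d--▸ u2
  u1 = c.b.d.(rec X. d.(d.a.X + d.(X + X)) + d.c.b.d.X) :: --c--▸ u3
  u2 = d.a.(rec X. d.(d.a.X + d.(X + X)) + d.c.b.d.X) + d.((rec X. d.(d.a.X + d.(X + X)) + d.c.b.d.X) + (rec X. d.(d.a.X + d.(X + X)) + d.c.b.d.X)) :: --d--▸ u4, --d--▸ u5
  u3 = b.d.(rec X. d.(d.a.X + d.(X + X)) + d.c.b.d.X) :: --b--▸ u6
  u4 = (rec X. d.(d.a.X + d.(X + X)) + d.c.b.d.X) + (rec X. d.(d.a.X + d.(X + X)) + d.c.b.d.X) :: --d--▸ u1, --d--▸ u2
  u5 = a.(rec X. d.(d.a.X + d.(X + X)) + d.c.b.d.X) :: --a--▸ u0
  u6 = d.(rec X. d.(d.a.X + d.(X + X)) + d.c.b.d.X) :: --d--▸ u0
Reachable graph of Q (8 states):
  v0 = rec X. d.(d.a.X + d.(X + X)) + d.c.b.d.X + c.0 :: --c--▸ v1, --d--▸ v2, --d--▸ v3
  v1 = 0 :: ∅
  v2 = c.b.d.(rec X. d.(d.a.X + d.(X + X)) + d.c.b.d.X + c.0) :: --c--▸ v4
  v3 = d.a.(rec X. d.(d.a.X + d.(X + X)) + d.c.b.d.X + c.0) + d.((rec X. d.(d.a.X + d.(X + X)) + d.c.b.d.X + c.0) + (rec X. d.(d.a.X + d.(X + X)) + d.c.b.d.X + c.0)) :: --d--▸ v5, --d--▸ v6
  v4 = b.d.(rec X. d.(d.a.X + d.(X + X)) + d.c.b.d.X + c.0) :: --b--▸ v7
  v5 = (rec X. d.(d.a.X + d.(X + X)) + d.c.b.d.X + c.0) + (rec X. d.(d.a.X + d.(X + X)) + d.c.b.d.X + c.0) :: --c--▸ v1, --d--▸ v2, --d--▸ v3
  v6 = a.(rec X. d.(d.a.X + d.(X + X)) + d.c.b.d.X + c.0) :: --a--▸ v0
  v7 = d.(rec X. d.(d.a.X + d.(X + X)) + d.c.b.d.X + c.0) :: --d--▸ v0
Executing c from Q (initial set {v0}):
  after c @ step 1: {v1}
  ✓ Q
Executing c from P (initial set {u0}):
  after c @ step 1: no successor for P

traces(P) ≠ traces(Q) — witness ⟨c⟩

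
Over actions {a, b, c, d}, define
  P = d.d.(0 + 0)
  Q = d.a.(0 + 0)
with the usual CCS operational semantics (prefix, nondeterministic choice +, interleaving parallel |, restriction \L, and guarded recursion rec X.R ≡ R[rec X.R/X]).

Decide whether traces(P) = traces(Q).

P's transition system — 3 states:
  p0 = d.d.(0 + 0) | --d--▸ p1
  p1 = d.(0 + 0) | --d--▸ p2
  p2 = 0 + 0 | ·
Q's transition system — 3 states:
  q0 = d.a.(0 + 0) | --d--▸ q1
  q1 = a.(0 + 0) | --a--▸ q2
  q2 = 0 + 0 | ·
Trace ⟨dd⟩ through P, begin at {p0}:
  [1] d ⇒ {p1}
  [2] d ⇒ {p2}
  ✓ P
Trace ⟨dd⟩ through Q, begin at {q0}:
  [1] d ⇒ {q1}
  [2] d ⇒ ∅ (Q stuck)

NO — witness ⟨dd⟩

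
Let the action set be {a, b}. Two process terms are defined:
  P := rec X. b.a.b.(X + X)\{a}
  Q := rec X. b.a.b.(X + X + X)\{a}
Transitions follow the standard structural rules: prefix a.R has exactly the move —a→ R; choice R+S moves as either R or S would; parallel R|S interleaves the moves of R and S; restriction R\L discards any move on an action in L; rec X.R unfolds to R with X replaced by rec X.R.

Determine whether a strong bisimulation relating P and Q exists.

P ~ Q

LTS(P): 5 reachable states
  u0 = rec X. b.a.b.(X + X)\{a} | --b--▸ u1
  u1 = a.b.((rec X. b.a.b.(X + X)\{a}) + (rec X. b.a.b.(X + X)\{a}))\{a} | --a--▸ u2
  u2 = b.((rec X. b.a.b.(X + X)\{a}) + (rec X. b.a.b.(X + X)\{a}))\{a} | --b--▸ u3
  u3 = ((rec X. b.a.b.(X + X)\{a}) + (rec X. b.a.b.(X + X)\{a}))\{a} | --b--▸ u4
  u4 = (a.b.((rec X. b.a.b.(X + X)\{a}) + (rec X. b.a.b.(X + X)\{a}))\{a})\{a} | (no moves)
LTS(Q): 5 reachable states
  v0 = rec X. b.a.b.(X + X + X)\{a} | --b--▸ v1
  v1 = a.b.((rec X. b.a.b.(X + X + X)\{a}) + (rec X. b.a.b.(X + X + X)\{a}) + (rec X. b.a.b.(X + X + X)\{a}))\{a} | --a--▸ v2
  v2 = b.((rec X. b.a.b.(X + X + X)\{a}) + (rec X. b.a.b.(X + X + X)\{a}) + (rec X. b.a.b.(X + X + X)\{a}))\{a} | --b--▸ v3
  v3 = ((rec X. b.a.b.(X + X + X)\{a}) + (rec X. b.a.b.(X + X + X)\{a}) + (rec X. b.a.b.(X + X + X)\{a}))\{a} | --b--▸ v4
  v4 = (a.b.((rec X. b.a.b.(X + X + X)\{a}) + (rec X. b.a.b.(X + X + X)\{a}) + (rec X. b.a.b.(X + X + X)\{a}))\{a})\{a} | (no moves)
Partition-refinement fixed point:
  B0 = {u0, v0}
  B1 = {u1, v1}
  B2 = {u2, v2}
  B3 = {u3, v3}
  B4 = {u4, v4}
u0 ∈ B0, v0 ∈ B0 → same block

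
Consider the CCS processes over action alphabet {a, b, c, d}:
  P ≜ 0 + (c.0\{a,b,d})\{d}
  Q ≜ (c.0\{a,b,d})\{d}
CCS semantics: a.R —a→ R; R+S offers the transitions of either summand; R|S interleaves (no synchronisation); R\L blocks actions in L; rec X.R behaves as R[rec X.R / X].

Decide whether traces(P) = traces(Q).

P's transition system — 2 states:
  p0 = 0 + (c.0\{a,b,d})\{d} ⊢ ··c··> p1
  p1 = 0\{a,b,d}\{d} ⊢ deadlocked
Q's transition system — 2 states:
  q0 = (c.0\{a,b,d})\{d} ⊢ ··c··> q1
  q1 = 0\{a,b,d}\{d} ⊢ deadlocked
Partition-refinement fixed point:
  B0 = {p0, q0}
  B1 = {p1, q1}
p0 ∈ B0, q0 ∈ B0 → same block
Bisimilar ⇒ trace-equivalent.

trace-equivalent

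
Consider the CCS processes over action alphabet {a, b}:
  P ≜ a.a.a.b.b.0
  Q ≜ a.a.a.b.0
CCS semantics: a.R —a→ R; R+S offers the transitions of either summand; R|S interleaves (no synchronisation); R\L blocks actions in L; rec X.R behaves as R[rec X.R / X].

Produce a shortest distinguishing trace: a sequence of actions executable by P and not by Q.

aaabb

Reachable graph of P (6 states):
  u0 = a.a.a.b.b.0 | ··a··> u1
  u1 = a.a.b.b.0 | ··a··> u2
  u2 = a.b.b.0 | ··a··> u3
  u3 = b.b.0 | ··b··> u4
  u4 = b.0 | ··b··> u5
  u5 = 0 | ∅
Reachable graph of Q (5 states):
  v0 = a.a.a.b.0 | ··a··> v1
  v1 = a.a.b.0 | ··a··> v2
  v2 = a.b.0 | ··a··> v3
  v3 = b.0 | ··b··> v4
  v4 = 0 | ∅
Trace ⟨aaabb⟩ through P, begin at {u0}:
  step 1 (a): {u1}
  step 2 (a): {u2}
  step 3 (a): {u3}
  step 4 (b): {u4}
  step 5 (b): {u5}
  — P admits the full trace.
Trace ⟨aaabb⟩ through Q, begin at {v0}:
  step 1 (a): {v1}
  step 2 (a): {v2}
  step 3 (a): {v3}
  step 4 (b): {v4}
  step 5 (b): ∅ (Q stuck)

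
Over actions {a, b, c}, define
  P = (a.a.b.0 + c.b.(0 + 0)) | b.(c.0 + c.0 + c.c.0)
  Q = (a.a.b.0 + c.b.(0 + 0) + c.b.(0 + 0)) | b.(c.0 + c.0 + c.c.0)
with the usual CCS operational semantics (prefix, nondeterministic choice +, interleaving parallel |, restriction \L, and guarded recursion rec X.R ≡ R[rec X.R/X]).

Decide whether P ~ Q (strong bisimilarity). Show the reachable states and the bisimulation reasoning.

YES

LTS(P): 24 reachable states
  p0 = (a.a.b.0 + c.b.(0 + 0)) | b.(c.0 + c.0 + c.c.0) ⊢ -a-> p1, -b-> p2, -c-> p3
  p1 = a.b.0 | b.(c.0 + c.0 + c.c.0) ⊢ -a-> p4, -b-> p5
  p2 = (a.a.b.0 + c.b.(0 + 0)) | (c.0 + c.0 + c.c.0) ⊢ -a-> p5, -c-> p6, -c-> p7, -c-> p8
  p3 = b.(0 + 0) | b.(c.0 + c.0 + c.c.0) ⊢ -b-> p8, -b-> p9
  p4 = b.0 | b.(c.0 + c.0 + c.c.0) ⊢ -b-> p10, -b-> p11
  p5 = a.b.0 | (c.0 + c.0 + c.c.0) ⊢ -a-> p11, -c-> p12, -c-> p13
  p6 = (a.a.b.0 + c.b.(0 + 0)) | 0 ⊢ -a-> p12, -c-> p14
  p7 = (a.a.b.0 + c.b.(0 + 0)) | c.0 ⊢ -a-> p13, -c-> p15, -c-> p6
  p8 = b.(0 + 0) | (c.0 + c.0 + c.c.0) ⊢ -b-> p16, -c-> p14, -c-> p15
  p9 = (0 + 0) | b.(c.0 + c.0 + c.c.0) ⊢ -b-> p16
  p10 = 0 | b.(c.0 + c.0 + c.c.0) ⊢ -b-> p17
  p11 = b.0 | (c.0 + c.0 + c.c.0) ⊢ -b-> p17, -c-> p18, -c-> p19
  p12 = a.b.0 | 0 ⊢ -a-> p18
  p13 = a.b.0 | c.0 ⊢ -a-> p19, -c-> p12
  p14 = b.(0 + 0) | 0 ⊢ -b-> p20
  p15 = b.(0 + 0) | c.0 ⊢ -b-> p21, -c-> p14
  p16 = (0 + 0) | (c.0 + c.0 + c.c.0) ⊢ -c-> p20, -c-> p21
  p17 = 0 | (c.0 + c.0 + c.c.0) ⊢ -c-> p22, -c-> p23
  p18 = b.0 | 0 ⊢ -b-> p22
  p19 = b.0 | c.0 ⊢ -b-> p23, -c-> p18
  p20 = (0 + 0) | 0 ⊢ (no moves)
  p21 = (0 + 0) | c.0 ⊢ -c-> p20
  p22 = 0 | 0 ⊢ (no moves)
  p23 = 0 | c.0 ⊢ -c-> p22
LTS(Q): 24 reachable states
  q0 = (a.a.b.0 + c.b.(0 + 0) + c.b.(0 + 0)) | b.(c.0 + c.0 + c.c.0) ⊢ -a-> q1, -b-> q2, -c-> q3
  q1 = a.b.0 | b.(c.0 + c.0 + c.c.0) ⊢ -a-> q4, -b-> q5
  q2 = (a.a.b.0 + c.b.(0 + 0) + c.b.(0 + 0)) | (c.0 + c.0 + c.c.0) ⊢ -a-> q5, -c-> q6, -c-> q7, -c-> q8
  q3 = b.(0 + 0) | b.(c.0 + c.0 + c.c.0) ⊢ -b-> q8, -b-> q9
  q4 = b.0 | b.(c.0 + c.0 + c.c.0) ⊢ -b-> q10, -b-> q11
  q5 = a.b.0 | (c.0 + c.0 + c.c.0) ⊢ -a-> q11, -c-> q12, -c-> q13
  q6 = (a.a.b.0 + c.b.(0 + 0) + c.b.(0 + 0)) | 0 ⊢ -a-> q12, -c-> q14
  q7 = (a.a.b.0 + c.b.(0 + 0) + c.b.(0 + 0)) | c.0 ⊢ -a-> q13, -c-> q15, -c-> q6
  q8 = b.(0 + 0) | (c.0 + c.0 + c.c.0) ⊢ -b-> q16, -c-> q14, -c-> q15
  q9 = (0 + 0) | b.(c.0 + c.0 + c.c.0) ⊢ -b-> q16
  q10 = 0 | b.(c.0 + c.0 + c.c.0) ⊢ -b-> q17
  q11 = b.0 | (c.0 + c.0 + c.c.0) ⊢ -b-> q17, -c-> q18, -c-> q19
  q12 = a.b.0 | 0 ⊢ -a-> q18
  q13 = a.b.0 | c.0 ⊢ -a-> q19, -c-> q12
  q14 = b.(0 + 0) | 0 ⊢ -b-> q20
  q15 = b.(0 + 0) | c.0 ⊢ -b-> q21, -c-> q14
  q16 = (0 + 0) | (c.0 + c.0 + c.c.0) ⊢ -c-> q20, -c-> q21
  q17 = 0 | (c.0 + c.0 + c.c.0) ⊢ -c-> q22, -c-> q23
  q18 = b.0 | 0 ⊢ -b-> q22
  q19 = b.0 | c.0 ⊢ -b-> q23, -c-> q18
  q20 = (0 + 0) | 0 ⊢ (no moves)
  q21 = (0 + 0) | c.0 ⊢ -c-> q20
  q22 = 0 | 0 ⊢ (no moves)
  q23 = 0 | c.0 ⊢ -c-> q22
Partition-refinement fixed point:
  B0 = {p0, q0}
  B1 = {p2, q2}
  B2 = {p11, p8, q11, q8}
  B3 = {p16, p17, q16, q17}
  B4 = {p20, p22, q20, q22}
  B5 = {p21, p23, q21, q23}
  B6 = {p15, p19, q15, q19}
  B7 = {p14, p18, q14, q18}
  B8 = {p7, q7}
  B9 = {p13, q13}
  B10 = {p12, q12}
  B11 = {p6, q6}
  B12 = {p5, q5}
  B13 = {p1, q1}
  B14 = {p3, p4, q3, q4}
  B15 = {p10, p9, q10, q9}
p0 ∈ B0, q0 ∈ B0 → same block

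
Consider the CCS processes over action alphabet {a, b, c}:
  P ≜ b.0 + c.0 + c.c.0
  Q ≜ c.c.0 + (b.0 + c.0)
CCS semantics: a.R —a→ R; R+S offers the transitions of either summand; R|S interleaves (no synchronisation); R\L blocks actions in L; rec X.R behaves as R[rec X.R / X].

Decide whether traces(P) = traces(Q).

traces(P) = traces(Q)

P's transition system — 3 states:
  s0 = b.0 + c.0 + c.c.0 has moves =b=> s1, =c=> s1, =c=> s2
  s1 = 0 has moves ·
  s2 = c.0 has moves =c=> s1
Q's transition system — 3 states:
  t0 = c.c.0 + (b.0 + c.0) has moves =b=> t1, =c=> t1, =c=> t2
  t1 = 0 has moves ·
  t2 = c.0 has moves =c=> t1
Bisimilarity quotient blocks:
  B0 = {s0, t0}
  B1 = {s2, t2}
  B2 = {s1, t1}
s0 ∈ B0, t0 ∈ B0 → same block
Bisimilar ⇒ trace-equivalent.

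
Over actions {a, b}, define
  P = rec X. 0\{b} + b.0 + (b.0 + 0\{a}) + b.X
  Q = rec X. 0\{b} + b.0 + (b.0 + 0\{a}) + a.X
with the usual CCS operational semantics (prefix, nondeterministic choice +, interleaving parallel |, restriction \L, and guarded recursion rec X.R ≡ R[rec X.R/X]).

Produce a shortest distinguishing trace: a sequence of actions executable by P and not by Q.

bb

LTS(P): 2 reachable states
  s0 = rec X. 0\{b} + b.0 + (b.0 + 0\{a}) + b.X ⊢ —b→ s0, —b→ s1
  s1 = 0 ⊢ (no moves)
LTS(Q): 2 reachable states
  t0 = rec X. 0\{b} + b.0 + (b.0 + 0\{a}) + a.X ⊢ —a→ t0, —b→ t1
  t1 = 0 ⊢ (no moves)
Run σ = ⟨bb⟩ on P: start {s0}
  [1] b ⇒ {s0, s1}
  [2] b ⇒ {s0, s1}
  ✓ P
Run σ = ⟨bb⟩ on Q: start {t0}
  [1] b ⇒ {t1}
  [2] b ⇒ ∅  — Q cannot continue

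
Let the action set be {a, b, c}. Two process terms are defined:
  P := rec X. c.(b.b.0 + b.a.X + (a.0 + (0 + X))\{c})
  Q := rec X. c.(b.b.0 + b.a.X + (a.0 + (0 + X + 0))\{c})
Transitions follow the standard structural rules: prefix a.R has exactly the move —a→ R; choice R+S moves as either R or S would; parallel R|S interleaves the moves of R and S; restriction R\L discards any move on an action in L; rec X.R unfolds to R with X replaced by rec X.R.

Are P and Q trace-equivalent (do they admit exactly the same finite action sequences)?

trace-equivalent

P's transition system — 6 states:
  p0 = rec X. c.(b.b.0 + b.a.X + (a.0 + (0 + X))\{c}) ⊢ =c=> p1
  p1 = b.b.0 + b.a.(rec X. c.(b.b.0 + b.a.X + (a.0 + (0 + X))\{c})) + (a.0 + (0 + (rec X. c.(b.b.0 + b.a.X + (a.0 + (0 + X))\{c}))))\{c} ⊢ =a=> p2, =b=> p3, =b=> p4
  p2 = 0\{c} ⊢ (no moves)
  p3 = a.(rec X. c.(b.b.0 + b.a.X + (a.0 + (0 + X))\{c})) ⊢ =a=> p0
  p4 = b.0 ⊢ =b=> p5
  p5 = 0 ⊢ (no moves)
Q's transition system — 6 states:
  q0 = rec X. c.(b.b.0 + b.a.X + (a.0 + (0 + X + 0))\{c}) ⊢ =c=> q1
  q1 = b.b.0 + b.a.(rec X. c.(b.b.0 + b.a.X + (a.0 + (0 + X + 0))\{c})) + (a.0 + (0 + (rec X. c.(b.b.0 + b.a.X + (a.0 + (0 + X + 0))\{c})) + 0))\{c} ⊢ =a=> q2, =b=> q3, =b=> q4
  q2 = 0\{c} ⊢ (no moves)
  q3 = a.(rec X. c.(b.b.0 + b.a.X + (a.0 + (0 + X + 0))\{c})) ⊢ =a=> q0
  q4 = b.0 ⊢ =b=> q5
  q5 = 0 ⊢ (no moves)
Coarsest stable partition (strong bisimilarity classes):
  B0 = {p0, q0}
  B1 = {p1, q1}
  B2 = {p3, q3}
  B3 = {p4, q4}
  B4 = {p2, p5, q2, q5}
p0 ∈ B0, q0 ∈ B0 → same block
Bisimilar ⇒ trace-equivalent.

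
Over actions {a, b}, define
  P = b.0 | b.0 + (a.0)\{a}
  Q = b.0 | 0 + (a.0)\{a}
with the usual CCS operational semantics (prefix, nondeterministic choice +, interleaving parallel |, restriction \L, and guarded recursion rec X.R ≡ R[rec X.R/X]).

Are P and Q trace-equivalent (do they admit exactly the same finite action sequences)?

Reachable graph of P (4 states):
  p0 = b.0 | b.0 + (a.0)\{a} :: =b=> p1, =b=> p2
  p1 = 0 | b.0 :: =b=> p3
  p2 = b.0 | 0 :: =b=> p3
  p3 = 0 | 0 :: stopped
Reachable graph of Q (2 states):
  q0 = b.0 | 0 + (a.0)\{a} :: =b=> q1
  q1 = 0 | 0 :: stopped
Executing bb from P (initial set {p0}):
  [1] b ⇒ {p1, p2}
  [2] b ⇒ {p3}
  ✓ P
Executing bb from Q (initial set {q0}):
  [1] b ⇒ {q1}
  [2] b ⇒ no successor for Q

NO — witness ⟨bb⟩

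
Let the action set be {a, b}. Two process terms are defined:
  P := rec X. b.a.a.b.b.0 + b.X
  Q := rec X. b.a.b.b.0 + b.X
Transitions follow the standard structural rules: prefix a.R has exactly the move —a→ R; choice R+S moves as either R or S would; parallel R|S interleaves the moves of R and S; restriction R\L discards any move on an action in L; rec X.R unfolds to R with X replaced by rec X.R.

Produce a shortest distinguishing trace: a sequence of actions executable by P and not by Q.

baa

P's transition system — 6 states:
  m0 = rec X. b.a.a.b.b.0 + b.X :: —b→ m0, —b→ m1
  m1 = a.a.b.b.0 :: —a→ m2
  m2 = a.b.b.0 :: —a→ m3
  m3 = b.b.0 :: —b→ m4
  m4 = b.0 :: —b→ m5
  m5 = 0 :: stopped
Q's transition system — 5 states:
  n0 = rec X. b.a.b.b.0 + b.X :: —b→ n0, —b→ n1
  n1 = a.b.b.0 :: —a→ n2
  n2 = b.b.0 :: —b→ n3
  n3 = b.0 :: —b→ n4
  n4 = 0 :: stopped
Executing baa from P (initial set {m0}):
  after b @ step 1: {m0, m1}
  after a @ step 2: {m2}
  after a @ step 3: {m3}
  P completes σ.
Executing baa from Q (initial set {n0}):
  after b @ step 1: {n0, n1}
  after a @ step 2: {n2}
  after a @ step 3: ∅  — Q cannot continue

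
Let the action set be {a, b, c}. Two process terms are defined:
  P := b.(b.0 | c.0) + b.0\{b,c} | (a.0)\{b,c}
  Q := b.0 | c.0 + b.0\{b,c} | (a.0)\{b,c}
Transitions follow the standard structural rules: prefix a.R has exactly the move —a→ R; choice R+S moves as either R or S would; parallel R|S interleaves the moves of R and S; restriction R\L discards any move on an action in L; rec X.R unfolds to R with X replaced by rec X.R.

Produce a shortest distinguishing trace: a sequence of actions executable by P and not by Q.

bb

LTS(P): 8 reachable states
  m0 = b.(b.0 | c.0) + b.0\{b,c} | (a.0)\{b,c} | --a--▸ m1, --b--▸ m2, --b--▸ m3
  m1 = b.0\{b,c} | 0\{b,c} | --b--▸ m4
  m2 = 0\{b,c} | (a.0)\{b,c} | --a--▸ m4
  m3 = b.0 | c.0 | --b--▸ m5, --c--▸ m6
  m4 = 0\{b,c} | 0\{b,c} | stopped
  m5 = 0 | c.0 | --c--▸ m7
  m6 = b.0 | 0 | --b--▸ m7
  m7 = 0 | 0 | stopped
LTS(Q): 7 reachable states
  n0 = b.0 | c.0 + b.0\{b,c} | (a.0)\{b,c} | --a--▸ n1, --b--▸ n2, --b--▸ n3, --c--▸ n4
  n1 = b.0\{b,c} | 0\{b,c} | --b--▸ n5
  n2 = 0 | c.0 | --c--▸ n6
  n3 = 0\{b,c} | (a.0)\{b,c} | --a--▸ n5
  n4 = b.0 | 0 | --b--▸ n6
  n5 = 0\{b,c} | 0\{b,c} | stopped
  n6 = 0 | 0 | stopped
Trace ⟨bb⟩ through P, begin at {m0}:
  step 1 (b): {m2, m3}
  step 2 (b): {m5}
  ✓ P
Trace ⟨bb⟩ through Q, begin at {n0}:
  step 1 (b): {n2, n3}
  step 2 (b): no successor for Q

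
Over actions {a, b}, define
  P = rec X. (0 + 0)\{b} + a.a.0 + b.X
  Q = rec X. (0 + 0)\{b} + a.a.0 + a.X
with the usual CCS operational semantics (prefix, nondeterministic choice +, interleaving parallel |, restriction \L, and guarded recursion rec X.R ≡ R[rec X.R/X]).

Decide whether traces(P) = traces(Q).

traces(P) ≠ traces(Q) — witness ⟨b⟩

P's transition system — 3 states:
  p0 = rec X. (0 + 0)\{b} + a.a.0 + b.X :: =a=> p1, =b=> p0
  p1 = a.0 :: =a=> p2
  p2 = 0 :: stopped
Q's transition system — 3 states:
  q0 = rec X. (0 + 0)\{b} + a.a.0 + a.X :: =a=> q0, =a=> q1
  q1 = a.0 :: =a=> q2
  q2 = 0 :: stopped
Trace ⟨b⟩ through P, begin at {p0}:
  step 1 (b): {p0}
  P completes σ.
Trace ⟨b⟩ through Q, begin at {q0}:
  step 1 (b): ∅ (Q stuck)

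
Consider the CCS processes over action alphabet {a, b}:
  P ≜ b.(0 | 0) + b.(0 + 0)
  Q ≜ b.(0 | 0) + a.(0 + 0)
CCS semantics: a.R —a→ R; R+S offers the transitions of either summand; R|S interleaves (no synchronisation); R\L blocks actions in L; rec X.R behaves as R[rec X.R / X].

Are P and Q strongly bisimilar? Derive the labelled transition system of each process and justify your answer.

P's transition system — 3 states:
  p0 = b.(0 | 0) + b.(0 + 0) has moves --b--▸ p1, --b--▸ p2
  p1 = 0 + 0 has moves deadlocked
  p2 = 0 | 0 has moves deadlocked
Q's transition system — 3 states:
  q0 = b.(0 | 0) + a.(0 + 0) has moves --a--▸ q1, --b--▸ q2
  q1 = 0 + 0 has moves deadlocked
  q2 = 0 | 0 has moves deadlocked
Bisimilarity quotient blocks:
  B0 = {p0}
  B1 = {p1, p2, q1, q2}
  B2 = {q0}
p0 ∈ B0, q0 ∈ B2 → different blocks

not bisimilar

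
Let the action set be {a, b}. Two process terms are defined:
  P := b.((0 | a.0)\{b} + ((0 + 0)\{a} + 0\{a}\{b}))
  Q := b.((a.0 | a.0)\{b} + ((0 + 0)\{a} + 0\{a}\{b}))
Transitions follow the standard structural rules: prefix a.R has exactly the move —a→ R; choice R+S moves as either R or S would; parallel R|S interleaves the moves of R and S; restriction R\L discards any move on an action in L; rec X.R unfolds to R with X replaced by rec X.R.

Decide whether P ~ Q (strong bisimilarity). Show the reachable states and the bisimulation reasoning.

Reachable graph of P (3 states):
  m0 = b.((0 | a.0)\{b} + ((0 + 0)\{a} + 0\{a}\{b})) | --b--▸ m1
  m1 = (0 | a.0)\{b} + ((0 + 0)\{a} + 0\{a}\{b}) | --a--▸ m2
  m2 = (0 | 0)\{b} | deadlocked
Reachable graph of Q (5 states):
  n0 = b.((a.0 | a.0)\{b} + ((0 + 0)\{a} + 0\{a}\{b})) | --b--▸ n1
  n1 = (a.0 | a.0)\{b} + ((0 + 0)\{a} + 0\{a}\{b}) | --a--▸ n2, --a--▸ n3
  n2 = (0 | a.0)\{b} | --a--▸ n4
  n3 = (a.0 | 0)\{b} | --a--▸ n4
  n4 = (0 | 0)\{b} | deadlocked
Partition-refinement fixed point:
  B0 = {m0}
  B1 = {m1, n2, n3}
  B2 = {m2, n4}
  B3 = {n0}
  B4 = {n1}
m0 ∈ B0, n0 ∈ B3 → different blocks

P ≁ Q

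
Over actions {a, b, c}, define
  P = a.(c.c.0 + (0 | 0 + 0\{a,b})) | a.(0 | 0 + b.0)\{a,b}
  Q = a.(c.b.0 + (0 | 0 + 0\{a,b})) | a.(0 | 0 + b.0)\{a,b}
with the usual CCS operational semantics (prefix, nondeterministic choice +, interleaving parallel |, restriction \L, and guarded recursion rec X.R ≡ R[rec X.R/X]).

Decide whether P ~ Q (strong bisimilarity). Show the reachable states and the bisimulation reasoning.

LTS(P): 8 reachable states
  s0 = a.(c.c.0 + (0 | 0 + 0\{a,b})) | a.(0 | 0 + b.0)\{a,b} | —a→ s1, —a→ s2
  s1 = (c.c.0 + (0 | 0 + 0\{a,b})) | a.(0 | 0 + b.0)\{a,b} | —a→ s3, —c→ s4
  s2 = a.(c.c.0 + (0 | 0 + 0\{a,b})) | (0 | 0 + b.0)\{a,b} | —a→ s3
  s3 = (c.c.0 + (0 | 0 + 0\{a,b})) | (0 | 0 + b.0)\{a,b} | —c→ s5
  s4 = c.0 | a.(0 | 0 + b.0)\{a,b} | —a→ s5, —c→ s6
  s5 = c.0 | (0 | 0 + b.0)\{a,b} | —c→ s7
  s6 = 0 | a.(0 | 0 + b.0)\{a,b} | —a→ s7
  s7 = 0 | (0 | 0 + b.0)\{a,b} | ·
LTS(Q): 8 reachable states
  t0 = a.(c.b.0 + (0 | 0 + 0\{a,b})) | a.(0 | 0 + b.0)\{a,b} | —a→ t1, —a→ t2
  t1 = (c.b.0 + (0 | 0 + 0\{a,b})) | a.(0 | 0 + b.0)\{a,b} | —a→ t3, —c→ t4
  t2 = a.(c.b.0 + (0 | 0 + 0\{a,b})) | (0 | 0 + b.0)\{a,b} | —a→ t3
  t3 = (c.b.0 + (0 | 0 + 0\{a,b})) | (0 | 0 + b.0)\{a,b} | —c→ t5
  t4 = b.0 | a.(0 | 0 + b.0)\{a,b} | —a→ t5, —b→ t6
  t5 = b.0 | (0 | 0 + b.0)\{a,b} | —b→ t7
  t6 = 0 | a.(0 | 0 + b.0)\{a,b} | —a→ t7
  t7 = 0 | (0 | 0 + b.0)\{a,b} | ·
Coarsest stable partition (strong bisimilarity classes):
  B0 = {s0}
  B1 = {s2}
  B2 = {s3}
  B3 = {s5}
  B4 = {s7, t7}
  B5 = {s1}
  B6 = {s4}
  B7 = {s6, t6}
  B8 = {t0}
  B9 = {t1}
  B10 = {t4}
  B11 = {t5}
  B12 = {t3}
  B13 = {t2}
s0 ∈ B0, t0 ∈ B8 → different blocks

not bisimilar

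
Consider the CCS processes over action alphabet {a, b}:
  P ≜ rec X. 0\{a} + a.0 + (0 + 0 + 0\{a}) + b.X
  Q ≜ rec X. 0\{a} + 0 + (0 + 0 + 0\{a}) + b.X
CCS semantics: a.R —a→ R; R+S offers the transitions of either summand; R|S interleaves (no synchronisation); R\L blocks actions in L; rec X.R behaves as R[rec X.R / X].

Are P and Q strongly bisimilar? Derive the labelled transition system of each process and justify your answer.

P's transition system — 2 states:
  u0 = rec X. 0\{a} + a.0 + (0 + 0 + 0\{a}) + b.X → -a-> u1, -b-> u0
  u1 = 0 → ∅
Q's transition system — 1 states:
  v0 = rec X. 0\{a} + 0 + (0 + 0 + 0\{a}) + b.X → -b-> v0
Bisimilarity quotient blocks:
  B0 = {u0}
  B1 = {u1}
  B2 = {v0}
u0 ∈ B0, v0 ∈ B2 → different blocks

P ≁ Q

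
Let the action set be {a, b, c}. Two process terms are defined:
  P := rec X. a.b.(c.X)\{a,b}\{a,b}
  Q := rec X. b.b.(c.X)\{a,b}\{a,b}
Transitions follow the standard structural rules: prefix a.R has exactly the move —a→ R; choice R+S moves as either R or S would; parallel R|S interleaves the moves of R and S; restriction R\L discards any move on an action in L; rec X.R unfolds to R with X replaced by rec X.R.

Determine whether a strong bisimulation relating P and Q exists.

Reachable graph of P (4 states):
  m0 = rec X. a.b.(c.X)\{a,b}\{a,b} ⊢ —a→ m1
  m1 = b.(c.(rec X. a.b.(c.X)\{a,b}\{a,b}))\{a,b}\{a,b} ⊢ —b→ m2
  m2 = (c.(rec X. a.b.(c.X)\{a,b}\{a,b}))\{a,b}\{a,b} ⊢ —c→ m3
  m3 = (rec X. a.b.(c.X)\{a,b}\{a,b})\{a,b}\{a,b} ⊢ ∅
Reachable graph of Q (4 states):
  n0 = rec X. b.b.(c.X)\{a,b}\{a,b} ⊢ —b→ n1
  n1 = b.(c.(rec X. b.b.(c.X)\{a,b}\{a,b}))\{a,b}\{a,b} ⊢ —b→ n2
  n2 = (c.(rec X. b.b.(c.X)\{a,b}\{a,b}))\{a,b}\{a,b} ⊢ —c→ n3
  n3 = (rec X. b.b.(c.X)\{a,b}\{a,b})\{a,b}\{a,b} ⊢ ∅
Coarsest stable partition (strong bisimilarity classes):
  B0 = {m0}
  B1 = {m1, n1}
  B2 = {m2, n2}
  B3 = {m3, n3}
  B4 = {n0}
m0 ∈ B0, n0 ∈ B4 → different blocks

NO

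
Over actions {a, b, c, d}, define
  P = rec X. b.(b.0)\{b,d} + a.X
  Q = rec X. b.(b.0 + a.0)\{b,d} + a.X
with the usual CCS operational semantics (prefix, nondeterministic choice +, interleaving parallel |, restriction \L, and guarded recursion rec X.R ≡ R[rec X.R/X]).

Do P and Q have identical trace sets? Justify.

Reachable graph of P (2 states):
  m0 = rec X. b.(b.0)\{b,d} + a.X | —a→ m0, —b→ m1
  m1 = (b.0)\{b,d} | stopped
Reachable graph of Q (3 states):
  n0 = rec X. b.(b.0 + a.0)\{b,d} + a.X | —a→ n0, —b→ n1
  n1 = (b.0 + a.0)\{b,d} | —a→ n2
  n2 = 0\{b,d} | stopped
Executing ba from Q (initial set {n0}):
  [1] b ⇒ {n1}
  [2] a ⇒ {n2}
  Q completes σ.
Executing ba from P (initial set {m0}):
  [1] b ⇒ {m1}
  [2] a ⇒ ∅  — P cannot continue

trace-distinct — witness ⟨ba⟩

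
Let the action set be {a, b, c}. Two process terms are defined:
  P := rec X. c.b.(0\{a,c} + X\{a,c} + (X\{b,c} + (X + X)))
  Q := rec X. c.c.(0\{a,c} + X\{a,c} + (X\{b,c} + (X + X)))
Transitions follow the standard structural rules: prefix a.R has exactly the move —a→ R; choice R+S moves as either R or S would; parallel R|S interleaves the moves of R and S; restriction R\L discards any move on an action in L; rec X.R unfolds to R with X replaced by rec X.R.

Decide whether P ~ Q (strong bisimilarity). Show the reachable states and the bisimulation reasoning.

LTS(P): 3 reachable states
  p0 = rec X. c.b.(0\{a,c} + X\{a,c} + (X\{b,c} + (X + X))) → =c=> p1
  p1 = b.(0\{a,c} + (rec X. c.b.(0\{a,c} + X\{a,c} + (X\{b,c} + (X + X))))\{a,c} + ((rec X. c.b.(0\{a,c} + X\{a,c} + (X\{b,c} + (X + X))))\{b,c} + ((rec X. c.b.(0\{a,c} + X\{a,c} + (X\{b,c} + (X + X)))) + (rec X. c.b.(0\{a,c} + X\{a,c} + (X\{b,c} + (X + X))))))) → =b=> p2
  p2 = 0\{a,c} + (rec X. c.b.(0\{a,c} + X\{a,c} + (X\{b,c} + (X + X))))\{a,c} + ((rec X. c.b.(0\{a,c} + X\{a,c} + (X\{b,c} + (X + X))))\{b,c} + ((rec X. c.b.(0\{a,c} + X\{a,c} + (X\{b,c} + (X + X)))) + (rec X. c.b.(0\{a,c} + X\{a,c} + (X\{b,c} + (X + X)))))) → =c=> p1
LTS(Q): 3 reachable states
  q0 = rec X. c.c.(0\{a,c} + X\{a,c} + (X\{b,c} + (X + X))) → =c=> q1
  q1 = c.(0\{a,c} + (rec X. c.c.(0\{a,c} + X\{a,c} + (X\{b,c} + (X + X))))\{a,c} + ((rec X. c.c.(0\{a,c} + X\{a,c} + (X\{b,c} + (X + X))))\{b,c} + ((rec X. c.c.(0\{a,c} + X\{a,c} + (X\{b,c} + (X + X)))) + (rec X. c.c.(0\{a,c} + X\{a,c} + (X\{b,c} + (X + X))))))) → =c=> q2
  q2 = 0\{a,c} + (rec X. c.c.(0\{a,c} + X\{a,c} + (X\{b,c} + (X + X))))\{a,c} + ((rec X. c.c.(0\{a,c} + X\{a,c} + (X\{b,c} + (X + X))))\{b,c} + ((rec X. c.c.(0\{a,c} + X\{a,c} + (X\{b,c} + (X + X)))) + (rec X. c.c.(0\{a,c} + X\{a,c} + (X\{b,c} + (X + X)))))) → =c=> q1
Bisimilarity quotient blocks:
  B0 = {p0, p2}
  B1 = {p1}
  B2 = {q0, q1, q2}
p0 ∈ B0, q0 ∈ B2 → different blocks

not bisimilar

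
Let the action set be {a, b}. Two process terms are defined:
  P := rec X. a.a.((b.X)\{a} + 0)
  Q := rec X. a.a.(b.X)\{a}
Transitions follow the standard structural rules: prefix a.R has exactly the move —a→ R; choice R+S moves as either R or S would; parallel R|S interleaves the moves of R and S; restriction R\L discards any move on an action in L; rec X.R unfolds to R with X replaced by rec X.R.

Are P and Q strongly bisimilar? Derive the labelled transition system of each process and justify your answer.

P's transition system — 4 states:
  u0 = rec X. a.a.((b.X)\{a} + 0) has moves ··a··> u1
  u1 = a.((b.(rec X. a.a.((b.X)\{a} + 0)))\{a} + 0) has moves ··a··> u2
  u2 = (b.(rec X. a.a.((b.X)\{a} + 0)))\{a} + 0 has moves ··b··> u3
  u3 = (rec X. a.a.((b.X)\{a} + 0))\{a} has moves ·
Q's transition system — 4 states:
  v0 = rec X. a.a.(b.X)\{a} has moves ··a··> v1
  v1 = a.(b.(rec X. a.a.(b.X)\{a}))\{a} has moves ··a··> v2
  v2 = (b.(rec X. a.a.(b.X)\{a}))\{a} has moves ··b··> v3
  v3 = (rec X. a.a.(b.X)\{a})\{a} has moves ·
Bisimilarity quotient blocks:
  B0 = {u0, v0}
  B1 = {u1, v1}
  B2 = {u2, v2}
  B3 = {u3, v3}
u0 ∈ B0, v0 ∈ B0 → same block

P ~ Q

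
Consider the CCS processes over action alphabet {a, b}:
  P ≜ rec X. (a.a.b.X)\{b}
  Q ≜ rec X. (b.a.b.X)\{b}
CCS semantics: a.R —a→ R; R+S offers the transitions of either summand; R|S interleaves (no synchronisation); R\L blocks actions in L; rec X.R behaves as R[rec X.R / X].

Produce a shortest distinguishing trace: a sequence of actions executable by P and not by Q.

Reachable graph of P (3 states):
  m0 = rec X. (a.a.b.X)\{b} has moves --a--▸ m1
  m1 = (a.b.(rec X. (a.a.b.X)\{b}))\{b} has moves --a--▸ m2
  m2 = (b.(rec X. (a.a.b.X)\{b}))\{b} has moves ·
Reachable graph of Q (1 states):
  n0 = rec X. (b.a.b.X)\{b} has moves ·
Executing a from P (initial set {m0}):
  after a @ step 1: {m1}
  — P admits the full trace.
Executing a from Q (initial set {n0}):
  after a @ step 1: ∅  — Q cannot continue

a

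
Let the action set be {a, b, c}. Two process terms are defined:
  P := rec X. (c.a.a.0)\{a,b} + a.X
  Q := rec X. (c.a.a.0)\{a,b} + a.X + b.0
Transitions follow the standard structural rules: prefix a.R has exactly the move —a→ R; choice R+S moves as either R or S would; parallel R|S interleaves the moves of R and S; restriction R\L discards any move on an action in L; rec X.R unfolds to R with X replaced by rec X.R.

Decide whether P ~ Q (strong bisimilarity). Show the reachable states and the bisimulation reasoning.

NO

Reachable graph of P (2 states):
  u0 = rec X. (c.a.a.0)\{a,b} + a.X | -a-> u0, -c-> u1
  u1 = (a.a.0)\{a,b} | (no moves)
Reachable graph of Q (3 states):
  v0 = rec X. (c.a.a.0)\{a,b} + a.X + b.0 | -a-> v0, -b-> v1, -c-> v2
  v1 = 0 | (no moves)
  v2 = (a.a.0)\{a,b} | (no moves)
Coarsest stable partition (strong bisimilarity classes):
  B0 = {u0}
  B1 = {u1, v1, v2}
  B2 = {v0}
u0 ∈ B0, v0 ∈ B2 → different blocks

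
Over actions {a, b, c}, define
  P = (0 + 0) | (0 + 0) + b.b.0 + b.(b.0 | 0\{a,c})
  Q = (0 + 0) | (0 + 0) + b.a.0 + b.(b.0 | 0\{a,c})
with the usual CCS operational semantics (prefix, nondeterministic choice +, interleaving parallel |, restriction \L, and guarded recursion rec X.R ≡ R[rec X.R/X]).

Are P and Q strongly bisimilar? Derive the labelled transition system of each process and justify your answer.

NO

Reachable graph of P (5 states):
  u0 = (0 + 0) | (0 + 0) + b.b.0 + b.(b.0 | 0\{a,c}) → --b--▸ u1, --b--▸ u2
  u1 = b.0 → --b--▸ u3
  u2 = b.0 | 0\{a,c} → --b--▸ u4
  u3 = 0 → (no moves)
  u4 = 0 | 0\{a,c} → (no moves)
Reachable graph of Q (5 states):
  v0 = (0 + 0) | (0 + 0) + b.a.0 + b.(b.0 | 0\{a,c}) → --b--▸ v1, --b--▸ v2
  v1 = a.0 → --a--▸ v3
  v2 = b.0 | 0\{a,c} → --b--▸ v4
  v3 = 0 → (no moves)
  v4 = 0 | 0\{a,c} → (no moves)
Bisimilarity quotient blocks:
  B0 = {u0}
  B1 = {u1, u2, v2}
  B2 = {u3, u4, v3, v4}
  B3 = {v0}
  B4 = {v1}
u0 ∈ B0, v0 ∈ B3 → different blocks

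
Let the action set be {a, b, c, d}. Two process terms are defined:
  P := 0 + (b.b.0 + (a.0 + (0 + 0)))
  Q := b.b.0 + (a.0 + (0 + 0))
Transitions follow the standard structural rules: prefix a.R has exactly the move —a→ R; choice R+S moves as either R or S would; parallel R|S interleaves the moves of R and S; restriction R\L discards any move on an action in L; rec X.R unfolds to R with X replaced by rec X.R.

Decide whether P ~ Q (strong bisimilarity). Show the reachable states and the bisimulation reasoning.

bisimilar

P's transition system — 3 states:
  p0 = 0 + (b.b.0 + (a.0 + (0 + 0))) → =a=> p1, =b=> p2
  p1 = 0 → stopped
  p2 = b.0 → =b=> p1
Q's transition system — 3 states:
  q0 = b.b.0 + (a.0 + (0 + 0)) → =a=> q1, =b=> q2
  q1 = 0 → stopped
  q2 = b.0 → =b=> q1
Bisimilarity quotient blocks:
  B0 = {p0, q0}
  B1 = {p1, q1}
  B2 = {p2, q2}
p0 ∈ B0, q0 ∈ B0 → same block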